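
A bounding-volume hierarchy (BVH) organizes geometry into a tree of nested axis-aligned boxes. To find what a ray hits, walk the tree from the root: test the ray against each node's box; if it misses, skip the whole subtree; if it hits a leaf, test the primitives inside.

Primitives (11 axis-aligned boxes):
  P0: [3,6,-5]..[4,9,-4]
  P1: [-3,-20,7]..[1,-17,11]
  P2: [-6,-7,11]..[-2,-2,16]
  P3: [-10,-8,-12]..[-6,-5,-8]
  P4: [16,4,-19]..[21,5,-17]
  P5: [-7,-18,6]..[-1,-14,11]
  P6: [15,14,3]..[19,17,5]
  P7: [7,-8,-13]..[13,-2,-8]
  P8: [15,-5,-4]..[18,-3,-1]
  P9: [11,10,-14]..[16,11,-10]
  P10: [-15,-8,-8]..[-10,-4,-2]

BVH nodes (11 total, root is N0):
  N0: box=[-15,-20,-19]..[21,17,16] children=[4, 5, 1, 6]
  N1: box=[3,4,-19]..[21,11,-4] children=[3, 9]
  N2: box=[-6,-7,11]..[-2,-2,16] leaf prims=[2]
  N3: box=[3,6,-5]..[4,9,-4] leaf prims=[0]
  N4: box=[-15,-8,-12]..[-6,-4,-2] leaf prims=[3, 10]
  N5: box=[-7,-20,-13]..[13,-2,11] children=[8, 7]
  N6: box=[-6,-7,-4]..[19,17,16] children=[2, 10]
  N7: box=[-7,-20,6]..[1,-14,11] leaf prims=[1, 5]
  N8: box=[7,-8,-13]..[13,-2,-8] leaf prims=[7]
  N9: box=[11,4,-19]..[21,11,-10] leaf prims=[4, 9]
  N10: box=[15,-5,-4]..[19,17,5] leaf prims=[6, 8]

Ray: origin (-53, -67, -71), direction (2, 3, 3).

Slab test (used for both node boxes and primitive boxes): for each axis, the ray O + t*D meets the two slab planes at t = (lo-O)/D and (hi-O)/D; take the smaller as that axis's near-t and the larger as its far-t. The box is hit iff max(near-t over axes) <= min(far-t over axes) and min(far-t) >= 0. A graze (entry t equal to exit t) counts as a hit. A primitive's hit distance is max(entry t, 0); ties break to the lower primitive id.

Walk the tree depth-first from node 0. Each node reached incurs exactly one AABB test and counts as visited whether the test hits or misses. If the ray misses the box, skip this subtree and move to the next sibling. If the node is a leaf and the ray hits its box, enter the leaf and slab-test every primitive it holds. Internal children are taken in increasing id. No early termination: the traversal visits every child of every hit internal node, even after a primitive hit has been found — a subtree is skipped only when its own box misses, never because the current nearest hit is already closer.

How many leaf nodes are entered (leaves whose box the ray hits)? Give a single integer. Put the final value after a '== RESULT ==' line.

Traverse from the root:
N0 x:[19,37] y:[47/3,28] z:[52/3,29] -> hit [19,28], descend [1, 4, 5, 6]
  N1 x:[28,37] y:[71/3,26] z:[52/3,67/3] -> miss, prune
  N4 x:[19,47/2] y:[59/3,21] z:[59/3,23] -> hit [59/3,21] leaf, test {P3(miss), P10@t=21}
  N5 x:[23,33] y:[47/3,65/3] z:[58/3,82/3] -> miss, prune
  N6 x:[47/2,36] y:[20,28] z:[67/3,29] -> hit [47/2,28], descend [2, 10]
    N2 x:[47/2,51/2] y:[20,65/3] z:[82/3,29] -> miss, prune
    N10 x:[34,36] y:[62/3,28] z:[67/3,76/3] -> miss, prune

Summary -> nodes [0, 1, 4, 5, 6, 2, 10]; box-tests=7; leaf-entries=1; first=P10

== RESULT ==
1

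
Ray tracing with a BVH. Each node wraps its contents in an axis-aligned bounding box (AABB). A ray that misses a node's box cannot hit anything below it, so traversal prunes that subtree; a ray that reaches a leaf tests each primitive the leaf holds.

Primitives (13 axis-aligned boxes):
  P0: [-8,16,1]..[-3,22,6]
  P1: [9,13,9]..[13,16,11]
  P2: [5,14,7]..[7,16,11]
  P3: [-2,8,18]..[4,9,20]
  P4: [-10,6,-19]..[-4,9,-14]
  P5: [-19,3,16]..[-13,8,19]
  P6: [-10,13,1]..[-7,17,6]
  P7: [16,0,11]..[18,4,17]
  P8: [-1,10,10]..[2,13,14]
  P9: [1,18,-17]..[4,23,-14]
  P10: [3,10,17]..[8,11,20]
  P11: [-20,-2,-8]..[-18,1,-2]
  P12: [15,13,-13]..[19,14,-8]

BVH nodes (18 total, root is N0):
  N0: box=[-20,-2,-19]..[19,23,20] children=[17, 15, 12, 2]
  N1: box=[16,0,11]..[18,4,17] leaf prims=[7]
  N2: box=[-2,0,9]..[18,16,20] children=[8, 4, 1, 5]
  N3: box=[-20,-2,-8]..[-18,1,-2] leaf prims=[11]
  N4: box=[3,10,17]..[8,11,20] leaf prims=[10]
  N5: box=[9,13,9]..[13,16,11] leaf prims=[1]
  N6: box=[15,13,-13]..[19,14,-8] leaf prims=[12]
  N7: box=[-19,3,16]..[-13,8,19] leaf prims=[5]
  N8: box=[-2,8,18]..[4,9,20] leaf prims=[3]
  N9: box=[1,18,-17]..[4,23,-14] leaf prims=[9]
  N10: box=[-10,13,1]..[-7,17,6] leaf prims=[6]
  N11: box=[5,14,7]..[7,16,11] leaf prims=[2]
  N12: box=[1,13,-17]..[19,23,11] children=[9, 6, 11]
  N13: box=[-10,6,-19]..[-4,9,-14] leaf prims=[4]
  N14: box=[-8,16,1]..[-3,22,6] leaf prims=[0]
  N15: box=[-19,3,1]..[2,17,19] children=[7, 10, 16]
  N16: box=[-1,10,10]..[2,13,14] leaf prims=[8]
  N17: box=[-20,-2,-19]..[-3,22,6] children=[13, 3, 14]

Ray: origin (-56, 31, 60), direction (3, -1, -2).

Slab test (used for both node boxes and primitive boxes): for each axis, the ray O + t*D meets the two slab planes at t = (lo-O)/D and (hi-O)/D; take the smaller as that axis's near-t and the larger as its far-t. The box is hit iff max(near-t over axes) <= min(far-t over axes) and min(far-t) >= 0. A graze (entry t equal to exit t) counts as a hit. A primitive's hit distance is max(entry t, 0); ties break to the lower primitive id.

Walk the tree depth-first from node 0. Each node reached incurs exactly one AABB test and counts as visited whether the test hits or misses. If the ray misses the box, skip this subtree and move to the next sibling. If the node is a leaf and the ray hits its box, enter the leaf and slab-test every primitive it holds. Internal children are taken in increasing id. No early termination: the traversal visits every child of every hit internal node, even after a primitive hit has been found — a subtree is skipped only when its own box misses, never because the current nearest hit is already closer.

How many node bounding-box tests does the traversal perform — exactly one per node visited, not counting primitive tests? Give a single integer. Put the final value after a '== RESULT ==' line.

Walk:
N0 x:[12,25] y:[8,33] z:[20,79/2] -> hit [20,25], descend [2, 12, 15, 17]
  N2 x:[18,74/3] y:[15,31] z:[20,51/2] -> hit [20,74/3], descend [1, 4, 5, 8]
    N1 x:[24,74/3] y:[27,31] z:[43/2,49/2] -> miss, prune
    N4 x:[59/3,64/3] y:[20,21] z:[20,43/2] -> hit [20,21] leaf, test {P10@t=20}
    N5 x:[65/3,23] y:[15,18] z:[49/2,51/2] -> miss, prune
    N8 x:[18,20] y:[22,23] z:[20,21] -> miss, prune
  N12 x:[19,25] y:[8,18] z:[49/2,77/2] -> miss, prune
  N15 x:[37/3,58/3] y:[14,28] z:[41/2,59/2] -> miss, prune
  N17 x:[12,53/3] y:[9,33] z:[27,79/2] -> miss, prune

Visited [0, 2, 1, 4, 5, 8, 12, 15, 17]. Tests: 9 box, 1 leaf. Nearest: P10.

== RESULT ==
9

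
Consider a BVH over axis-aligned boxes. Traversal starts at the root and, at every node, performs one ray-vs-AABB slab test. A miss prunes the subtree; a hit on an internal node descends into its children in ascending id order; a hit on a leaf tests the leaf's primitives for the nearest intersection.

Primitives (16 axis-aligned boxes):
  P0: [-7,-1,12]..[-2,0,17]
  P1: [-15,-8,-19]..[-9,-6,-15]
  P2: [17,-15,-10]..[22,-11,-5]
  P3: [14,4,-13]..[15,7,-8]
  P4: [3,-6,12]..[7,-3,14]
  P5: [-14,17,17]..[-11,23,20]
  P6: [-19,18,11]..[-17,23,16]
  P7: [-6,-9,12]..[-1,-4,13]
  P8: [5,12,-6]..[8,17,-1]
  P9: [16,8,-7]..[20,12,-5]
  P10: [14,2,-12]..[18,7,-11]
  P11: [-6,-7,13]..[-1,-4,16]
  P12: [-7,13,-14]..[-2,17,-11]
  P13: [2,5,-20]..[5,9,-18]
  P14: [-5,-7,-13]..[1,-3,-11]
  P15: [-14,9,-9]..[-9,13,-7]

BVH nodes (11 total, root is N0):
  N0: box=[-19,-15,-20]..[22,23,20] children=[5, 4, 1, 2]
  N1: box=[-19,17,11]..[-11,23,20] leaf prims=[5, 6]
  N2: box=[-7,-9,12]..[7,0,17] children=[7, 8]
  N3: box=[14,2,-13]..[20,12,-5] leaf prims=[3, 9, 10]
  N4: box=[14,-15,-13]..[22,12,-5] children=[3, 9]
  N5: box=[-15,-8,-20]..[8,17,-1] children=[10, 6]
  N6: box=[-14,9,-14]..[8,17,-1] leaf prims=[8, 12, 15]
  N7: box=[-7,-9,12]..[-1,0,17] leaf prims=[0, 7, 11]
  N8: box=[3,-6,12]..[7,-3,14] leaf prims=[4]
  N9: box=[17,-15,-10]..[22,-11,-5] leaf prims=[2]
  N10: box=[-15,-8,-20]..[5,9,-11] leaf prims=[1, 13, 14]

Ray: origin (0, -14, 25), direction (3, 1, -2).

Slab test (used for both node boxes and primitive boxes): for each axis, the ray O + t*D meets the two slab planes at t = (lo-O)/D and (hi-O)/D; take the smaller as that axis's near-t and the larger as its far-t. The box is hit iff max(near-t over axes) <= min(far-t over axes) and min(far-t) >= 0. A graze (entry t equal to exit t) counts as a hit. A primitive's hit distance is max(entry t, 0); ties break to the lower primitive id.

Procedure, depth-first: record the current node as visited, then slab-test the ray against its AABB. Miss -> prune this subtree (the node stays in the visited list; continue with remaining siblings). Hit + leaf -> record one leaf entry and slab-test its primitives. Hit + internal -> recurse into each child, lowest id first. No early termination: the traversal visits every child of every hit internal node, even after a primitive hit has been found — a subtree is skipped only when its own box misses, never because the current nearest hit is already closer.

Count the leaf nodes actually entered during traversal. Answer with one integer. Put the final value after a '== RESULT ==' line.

Trace the traversal:
N0 x:[-19/3,22/3] y:[-1,37] z:[5/2,45/2] -> hit [5/2,22/3], descend [1, 2, 4, 5]
  N1 x:[-19/3,-11/3] y:[31,37] z:[5/2,7] -> miss, prune
  N2 x:[-7/3,7/3] y:[5,14] z:[4,13/2] -> miss, prune
  N4 x:[14/3,22/3] y:[-1,26] z:[15,19] -> miss, prune
  N5 x:[-5,8/3] y:[6,31] z:[13,45/2] -> miss, prune

Summary -> nodes [0, 1, 2, 4, 5]; box-tests=5; leaf-entries=0; first=miss

== RESULT ==
0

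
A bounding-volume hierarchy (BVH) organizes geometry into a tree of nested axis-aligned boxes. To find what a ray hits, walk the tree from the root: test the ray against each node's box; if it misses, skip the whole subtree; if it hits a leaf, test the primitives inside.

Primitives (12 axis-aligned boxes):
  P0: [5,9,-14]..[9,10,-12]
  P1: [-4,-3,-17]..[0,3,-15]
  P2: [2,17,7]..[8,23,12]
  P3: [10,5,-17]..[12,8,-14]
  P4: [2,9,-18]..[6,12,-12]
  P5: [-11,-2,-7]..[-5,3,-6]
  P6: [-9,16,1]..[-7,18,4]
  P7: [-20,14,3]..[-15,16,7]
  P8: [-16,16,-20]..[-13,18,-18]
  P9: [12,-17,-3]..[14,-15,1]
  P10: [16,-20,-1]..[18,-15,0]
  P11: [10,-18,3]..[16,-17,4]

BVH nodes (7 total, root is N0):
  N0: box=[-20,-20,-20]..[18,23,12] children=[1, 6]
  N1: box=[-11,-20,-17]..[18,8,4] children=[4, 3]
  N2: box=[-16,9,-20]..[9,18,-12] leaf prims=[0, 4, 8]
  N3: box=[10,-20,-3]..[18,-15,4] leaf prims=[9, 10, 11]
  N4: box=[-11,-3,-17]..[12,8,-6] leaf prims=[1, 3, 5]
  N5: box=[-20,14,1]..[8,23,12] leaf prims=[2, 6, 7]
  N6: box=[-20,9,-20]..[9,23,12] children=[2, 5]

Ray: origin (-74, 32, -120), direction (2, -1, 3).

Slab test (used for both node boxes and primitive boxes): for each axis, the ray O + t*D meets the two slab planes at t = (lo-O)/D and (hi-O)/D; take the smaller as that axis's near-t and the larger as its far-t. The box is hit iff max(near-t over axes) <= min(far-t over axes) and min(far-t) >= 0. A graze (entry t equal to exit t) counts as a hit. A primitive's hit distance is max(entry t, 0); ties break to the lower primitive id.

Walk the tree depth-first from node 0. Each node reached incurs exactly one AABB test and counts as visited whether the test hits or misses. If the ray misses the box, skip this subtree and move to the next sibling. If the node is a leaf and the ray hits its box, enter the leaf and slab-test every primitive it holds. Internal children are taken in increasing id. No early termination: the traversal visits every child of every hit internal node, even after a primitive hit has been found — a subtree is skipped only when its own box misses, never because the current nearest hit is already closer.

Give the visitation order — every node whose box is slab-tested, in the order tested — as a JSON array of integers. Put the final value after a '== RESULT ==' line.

Walk:
N0 x:[27,46] y:[9,52] z:[100/3,44] -> hit [100/3,44], descend [1, 6]
  N1 x:[63/2,46] y:[24,52] z:[103/3,124/3] -> hit [103/3,124/3], descend [3, 4]
    N3 x:[42,46] y:[47,52] z:[39,124/3] -> miss, prune
    N4 x:[63/2,43] y:[24,35] z:[103/3,38] -> hit [103/3,35] leaf, test {P1@t=35, P3(miss), P5(miss)}
  N6 x:[27,83/2] y:[9,23] z:[100/3,44] -> miss, prune

order=[0, 1, 3, 4, 6]  |boxes|=5  |leaves|=1  hit=P1

== RESULT ==
[0, 1, 3, 4, 6]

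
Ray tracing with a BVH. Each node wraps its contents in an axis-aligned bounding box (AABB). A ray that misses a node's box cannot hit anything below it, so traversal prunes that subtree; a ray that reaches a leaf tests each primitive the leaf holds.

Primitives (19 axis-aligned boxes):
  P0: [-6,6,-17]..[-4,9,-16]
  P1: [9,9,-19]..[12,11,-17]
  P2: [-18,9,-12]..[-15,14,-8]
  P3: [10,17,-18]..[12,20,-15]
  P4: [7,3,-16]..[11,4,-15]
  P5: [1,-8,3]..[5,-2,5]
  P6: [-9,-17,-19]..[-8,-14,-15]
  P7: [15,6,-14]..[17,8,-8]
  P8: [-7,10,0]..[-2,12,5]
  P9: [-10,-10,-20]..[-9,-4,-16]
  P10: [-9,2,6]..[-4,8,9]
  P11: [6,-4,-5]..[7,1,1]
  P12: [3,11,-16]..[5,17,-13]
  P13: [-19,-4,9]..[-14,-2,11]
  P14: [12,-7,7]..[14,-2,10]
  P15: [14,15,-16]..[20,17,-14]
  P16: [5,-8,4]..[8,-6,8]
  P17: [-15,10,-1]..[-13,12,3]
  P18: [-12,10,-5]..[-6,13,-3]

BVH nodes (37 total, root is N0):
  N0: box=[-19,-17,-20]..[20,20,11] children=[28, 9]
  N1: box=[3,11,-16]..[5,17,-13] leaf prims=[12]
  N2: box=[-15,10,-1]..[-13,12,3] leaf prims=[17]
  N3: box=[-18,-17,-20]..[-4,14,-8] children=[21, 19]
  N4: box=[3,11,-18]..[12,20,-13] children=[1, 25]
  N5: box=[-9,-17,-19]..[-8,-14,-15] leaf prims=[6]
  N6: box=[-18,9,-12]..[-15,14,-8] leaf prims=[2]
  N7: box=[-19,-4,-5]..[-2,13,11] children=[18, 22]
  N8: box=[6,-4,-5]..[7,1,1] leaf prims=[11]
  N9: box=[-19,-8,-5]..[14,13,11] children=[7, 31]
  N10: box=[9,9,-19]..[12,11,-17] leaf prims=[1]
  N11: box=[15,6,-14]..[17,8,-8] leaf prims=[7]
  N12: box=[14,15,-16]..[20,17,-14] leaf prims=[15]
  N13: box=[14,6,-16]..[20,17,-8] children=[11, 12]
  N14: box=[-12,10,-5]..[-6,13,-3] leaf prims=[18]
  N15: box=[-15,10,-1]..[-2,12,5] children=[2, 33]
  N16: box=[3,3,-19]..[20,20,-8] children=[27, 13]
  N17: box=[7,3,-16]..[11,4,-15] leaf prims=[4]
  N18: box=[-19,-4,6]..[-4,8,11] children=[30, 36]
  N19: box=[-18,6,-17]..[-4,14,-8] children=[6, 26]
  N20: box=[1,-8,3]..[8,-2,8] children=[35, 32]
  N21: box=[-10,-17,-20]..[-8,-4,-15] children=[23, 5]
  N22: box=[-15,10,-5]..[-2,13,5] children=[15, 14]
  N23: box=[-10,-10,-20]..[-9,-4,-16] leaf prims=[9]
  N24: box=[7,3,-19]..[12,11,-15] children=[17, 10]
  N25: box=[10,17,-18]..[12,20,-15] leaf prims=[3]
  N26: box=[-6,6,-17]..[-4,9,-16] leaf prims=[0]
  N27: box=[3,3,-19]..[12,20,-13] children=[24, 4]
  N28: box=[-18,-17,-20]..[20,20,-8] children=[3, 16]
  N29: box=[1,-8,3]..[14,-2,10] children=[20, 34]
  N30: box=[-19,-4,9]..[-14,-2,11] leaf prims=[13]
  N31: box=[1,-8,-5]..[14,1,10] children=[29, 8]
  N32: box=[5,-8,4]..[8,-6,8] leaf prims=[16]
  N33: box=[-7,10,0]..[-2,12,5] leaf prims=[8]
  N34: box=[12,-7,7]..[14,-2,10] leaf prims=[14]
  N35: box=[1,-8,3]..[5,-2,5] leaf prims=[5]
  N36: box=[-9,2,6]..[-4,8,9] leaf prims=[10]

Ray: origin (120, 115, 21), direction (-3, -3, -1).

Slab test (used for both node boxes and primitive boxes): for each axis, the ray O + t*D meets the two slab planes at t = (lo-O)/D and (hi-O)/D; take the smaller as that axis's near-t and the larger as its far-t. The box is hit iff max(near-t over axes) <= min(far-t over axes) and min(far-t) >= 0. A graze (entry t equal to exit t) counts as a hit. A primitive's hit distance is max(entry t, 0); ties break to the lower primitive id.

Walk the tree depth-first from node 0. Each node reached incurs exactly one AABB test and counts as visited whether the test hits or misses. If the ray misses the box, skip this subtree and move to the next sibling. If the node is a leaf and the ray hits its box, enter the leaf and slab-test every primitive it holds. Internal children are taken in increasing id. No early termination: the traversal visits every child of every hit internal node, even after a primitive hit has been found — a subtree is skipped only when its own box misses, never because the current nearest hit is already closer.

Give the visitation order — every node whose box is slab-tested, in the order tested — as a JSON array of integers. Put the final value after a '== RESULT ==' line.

Walk:
N0 x:[100/3,139/3] y:[95/3,44] z:[10,41] -> hit [100/3,41], descend [9, 28]
  N9 x:[106/3,139/3] y:[34,41] z:[10,26] -> miss, prune
  N28 x:[100/3,46] y:[95/3,44] z:[29,41] -> hit [100/3,41], descend [3, 16]
    N3 x:[124/3,46] y:[101/3,44] z:[29,41] -> miss, prune
    N16 x:[100/3,39] y:[95/3,112/3] z:[29,40] -> hit [100/3,112/3], descend [13, 27]
      N13 x:[100/3,106/3] y:[98/3,109/3] z:[29,37] -> hit [100/3,106/3], descend [11, 12]
        N11 x:[103/3,35] y:[107/3,109/3] z:[29,35] -> miss, prune
        N12 x:[100/3,106/3] y:[98/3,100/3] z:[35,37] -> miss, prune
      N27 x:[36,39] y:[95/3,112/3] z:[34,40] -> hit [36,112/3], descend [4, 24]
        N4 x:[36,39] y:[95/3,104/3] z:[34,39] -> miss, prune
        N24 x:[36,113/3] y:[104/3,112/3] z:[36,40] -> hit [36,112/3], descend [10, 17]
          N10 x:[36,37] y:[104/3,106/3] z:[38,40] -> miss, prune
          N17 x:[109/3,113/3] y:[37,112/3] z:[36,37] -> hit [37,37] leaf, test {P4@t=37}

Summary -> nodes [0, 9, 28, 3, 16, 13, 11, 12, 27, 4, 24, 10, 17]; box-tests=13; leaf-entries=1; first=P4

== RESULT ==
[0, 9, 28, 3, 16, 13, 11, 12, 27, 4, 24, 10, 17]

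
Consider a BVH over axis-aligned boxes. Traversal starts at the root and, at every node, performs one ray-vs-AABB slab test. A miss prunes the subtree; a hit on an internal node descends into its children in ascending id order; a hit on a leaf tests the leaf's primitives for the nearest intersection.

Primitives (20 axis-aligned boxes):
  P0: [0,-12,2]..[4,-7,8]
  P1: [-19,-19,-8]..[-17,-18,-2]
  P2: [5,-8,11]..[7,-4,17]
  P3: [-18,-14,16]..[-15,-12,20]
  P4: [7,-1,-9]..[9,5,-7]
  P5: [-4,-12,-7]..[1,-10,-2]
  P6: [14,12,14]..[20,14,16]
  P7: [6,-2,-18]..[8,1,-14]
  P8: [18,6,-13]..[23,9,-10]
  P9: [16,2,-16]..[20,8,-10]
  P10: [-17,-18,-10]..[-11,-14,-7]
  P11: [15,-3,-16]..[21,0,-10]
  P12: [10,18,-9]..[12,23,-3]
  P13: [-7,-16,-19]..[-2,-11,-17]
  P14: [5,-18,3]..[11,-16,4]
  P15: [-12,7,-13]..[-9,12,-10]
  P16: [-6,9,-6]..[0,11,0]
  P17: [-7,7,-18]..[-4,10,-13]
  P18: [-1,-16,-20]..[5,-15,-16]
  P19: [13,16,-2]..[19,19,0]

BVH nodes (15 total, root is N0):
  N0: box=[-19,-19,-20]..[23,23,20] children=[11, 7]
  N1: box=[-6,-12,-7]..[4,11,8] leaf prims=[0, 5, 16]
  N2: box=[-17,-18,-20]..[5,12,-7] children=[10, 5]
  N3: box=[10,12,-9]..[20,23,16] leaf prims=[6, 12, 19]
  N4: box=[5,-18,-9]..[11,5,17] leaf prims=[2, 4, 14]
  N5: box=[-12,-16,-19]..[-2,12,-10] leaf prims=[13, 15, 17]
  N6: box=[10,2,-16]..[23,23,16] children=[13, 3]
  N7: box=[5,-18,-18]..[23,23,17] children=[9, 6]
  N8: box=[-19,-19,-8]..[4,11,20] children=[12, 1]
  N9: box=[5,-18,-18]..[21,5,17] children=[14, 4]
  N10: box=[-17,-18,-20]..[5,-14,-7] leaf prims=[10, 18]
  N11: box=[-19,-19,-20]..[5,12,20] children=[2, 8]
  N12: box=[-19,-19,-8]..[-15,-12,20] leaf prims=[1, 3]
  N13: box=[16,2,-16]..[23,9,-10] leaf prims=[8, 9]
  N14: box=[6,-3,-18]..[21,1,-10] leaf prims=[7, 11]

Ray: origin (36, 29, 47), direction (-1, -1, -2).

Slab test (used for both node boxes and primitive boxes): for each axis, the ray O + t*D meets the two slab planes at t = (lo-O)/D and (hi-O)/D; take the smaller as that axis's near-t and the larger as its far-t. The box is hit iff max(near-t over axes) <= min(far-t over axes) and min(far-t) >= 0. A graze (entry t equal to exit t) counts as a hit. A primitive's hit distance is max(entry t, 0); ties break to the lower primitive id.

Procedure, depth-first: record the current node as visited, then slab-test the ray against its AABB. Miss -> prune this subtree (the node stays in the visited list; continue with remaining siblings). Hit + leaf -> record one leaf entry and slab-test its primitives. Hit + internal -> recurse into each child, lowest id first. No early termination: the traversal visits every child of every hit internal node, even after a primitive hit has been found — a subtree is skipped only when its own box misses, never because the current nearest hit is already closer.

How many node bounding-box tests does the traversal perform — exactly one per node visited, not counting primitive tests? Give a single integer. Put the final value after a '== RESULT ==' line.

Traverse from the root:
N0 x:[13,55] y:[6,48] z:[27/2,67/2] -> hit [27/2,67/2], descend [7, 11]
  N7 x:[13,31] y:[6,47] z:[15,65/2] -> hit [15,31], descend [6, 9]
    N6 x:[13,26] y:[6,27] z:[31/2,63/2] -> hit [31/2,26], descend [3, 13]
      N3 x:[16,26] y:[6,17] z:[31/2,28] -> hit [16,17] leaf, test {P6@t=16, P12(miss), P19(miss)}
      N13 x:[13,20] y:[20,27] z:[57/2,63/2] -> miss, prune
    N9 x:[15,31] y:[24,47] z:[15,65/2] -> hit [24,31], descend [4, 14]
      N4 x:[25,31] y:[24,47] z:[15,28] -> hit [25,28] leaf, test {P2(miss), P4@t=27, P14(miss)}
      N14 x:[15,30] y:[28,32] z:[57/2,65/2] -> hit [57/2,30] leaf, test {P7(miss), P11(miss)}
  N11 x:[31,55] y:[17,48] z:[27/2,67/2] -> hit [31,67/2], descend [2, 8]
    N2 x:[31,53] y:[17,47] z:[27,67/2] -> hit [31,67/2], descend [5, 10]
      N5 x:[38,48] y:[17,45] z:[57/2,33] -> miss, prune
      N10 x:[31,53] y:[43,47] z:[27,67/2] -> miss, prune
    N8 x:[32,55] y:[18,48] z:[27/2,55/2] -> miss, prune

Visited [0, 7, 6, 3, 13, 9, 4, 14, 11, 2, 5, 10, 8]. Tests: 13 box, 3 leaf. Nearest: P6.

== RESULT ==
13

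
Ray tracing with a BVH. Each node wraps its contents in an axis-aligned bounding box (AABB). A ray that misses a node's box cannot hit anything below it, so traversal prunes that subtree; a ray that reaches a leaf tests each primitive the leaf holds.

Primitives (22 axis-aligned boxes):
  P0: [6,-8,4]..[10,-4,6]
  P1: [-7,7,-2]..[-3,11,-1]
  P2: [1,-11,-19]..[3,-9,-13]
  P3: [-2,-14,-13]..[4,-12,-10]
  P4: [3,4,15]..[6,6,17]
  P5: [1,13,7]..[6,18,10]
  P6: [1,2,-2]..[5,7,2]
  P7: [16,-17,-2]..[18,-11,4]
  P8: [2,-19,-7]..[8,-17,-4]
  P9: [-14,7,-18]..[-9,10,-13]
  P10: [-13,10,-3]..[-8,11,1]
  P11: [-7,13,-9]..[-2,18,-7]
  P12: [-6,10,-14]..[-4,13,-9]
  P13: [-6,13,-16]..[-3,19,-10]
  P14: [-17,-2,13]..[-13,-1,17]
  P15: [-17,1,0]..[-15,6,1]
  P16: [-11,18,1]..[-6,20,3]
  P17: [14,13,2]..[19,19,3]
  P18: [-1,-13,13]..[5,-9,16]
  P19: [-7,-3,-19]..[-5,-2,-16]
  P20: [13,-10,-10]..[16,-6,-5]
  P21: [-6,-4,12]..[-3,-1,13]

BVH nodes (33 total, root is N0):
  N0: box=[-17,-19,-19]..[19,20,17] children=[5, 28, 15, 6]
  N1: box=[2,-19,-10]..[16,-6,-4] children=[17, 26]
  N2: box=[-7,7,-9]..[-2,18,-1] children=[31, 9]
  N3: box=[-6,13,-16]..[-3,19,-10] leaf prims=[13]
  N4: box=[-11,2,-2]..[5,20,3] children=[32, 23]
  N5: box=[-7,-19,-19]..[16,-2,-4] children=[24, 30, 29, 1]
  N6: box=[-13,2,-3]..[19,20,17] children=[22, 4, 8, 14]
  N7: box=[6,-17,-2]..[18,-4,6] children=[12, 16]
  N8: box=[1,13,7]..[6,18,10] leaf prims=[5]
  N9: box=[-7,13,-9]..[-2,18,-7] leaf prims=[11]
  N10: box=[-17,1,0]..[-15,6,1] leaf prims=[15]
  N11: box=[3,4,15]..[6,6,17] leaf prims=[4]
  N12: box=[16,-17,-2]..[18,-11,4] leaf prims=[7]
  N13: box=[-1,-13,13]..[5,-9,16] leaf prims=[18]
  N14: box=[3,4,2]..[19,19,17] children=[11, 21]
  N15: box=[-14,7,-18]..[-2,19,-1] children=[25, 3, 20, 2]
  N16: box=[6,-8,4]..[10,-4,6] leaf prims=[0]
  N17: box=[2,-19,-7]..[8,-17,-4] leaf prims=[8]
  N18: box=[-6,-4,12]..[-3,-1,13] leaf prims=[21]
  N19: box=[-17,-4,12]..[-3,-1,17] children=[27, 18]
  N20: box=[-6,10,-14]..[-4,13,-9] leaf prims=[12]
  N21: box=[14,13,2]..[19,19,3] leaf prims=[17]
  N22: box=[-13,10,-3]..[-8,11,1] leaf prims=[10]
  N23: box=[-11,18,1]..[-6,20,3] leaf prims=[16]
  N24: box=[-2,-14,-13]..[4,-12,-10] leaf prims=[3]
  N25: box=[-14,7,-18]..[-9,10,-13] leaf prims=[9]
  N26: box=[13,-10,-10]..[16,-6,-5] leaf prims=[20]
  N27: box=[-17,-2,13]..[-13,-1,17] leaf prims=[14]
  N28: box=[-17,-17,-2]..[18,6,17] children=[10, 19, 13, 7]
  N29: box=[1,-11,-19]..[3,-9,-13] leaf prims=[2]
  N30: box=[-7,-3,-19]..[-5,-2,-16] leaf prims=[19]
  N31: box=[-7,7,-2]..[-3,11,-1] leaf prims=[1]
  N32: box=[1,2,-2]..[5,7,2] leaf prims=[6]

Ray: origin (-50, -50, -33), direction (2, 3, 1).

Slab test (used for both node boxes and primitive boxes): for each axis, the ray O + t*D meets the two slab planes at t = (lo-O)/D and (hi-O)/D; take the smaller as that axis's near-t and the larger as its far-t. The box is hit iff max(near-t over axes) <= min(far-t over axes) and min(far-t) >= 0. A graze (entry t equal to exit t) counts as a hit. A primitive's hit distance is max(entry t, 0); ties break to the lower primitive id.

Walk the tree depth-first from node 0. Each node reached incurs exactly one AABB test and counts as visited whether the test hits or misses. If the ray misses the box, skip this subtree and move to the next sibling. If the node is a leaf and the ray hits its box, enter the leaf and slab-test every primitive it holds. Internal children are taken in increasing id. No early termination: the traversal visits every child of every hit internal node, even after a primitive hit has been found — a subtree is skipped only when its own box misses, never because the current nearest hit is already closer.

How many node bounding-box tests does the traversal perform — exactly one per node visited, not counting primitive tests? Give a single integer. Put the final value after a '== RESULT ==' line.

Trace the traversal:
N0 x:[33/2,69/2] y:[31/3,70/3] z:[14,50] -> hit [33/2,70/3], descend [5, 6, 15, 28]
  N5 x:[43/2,33] y:[31/3,16] z:[14,29] -> miss, prune
  N6 x:[37/2,69/2] y:[52/3,70/3] z:[30,50] -> miss, prune
  N15 x:[18,24] y:[19,23] z:[15,32] -> hit [19,23], descend [2, 3, 20, 25]
    N2 x:[43/2,24] y:[19,68/3] z:[24,32] -> miss, prune
    N3 x:[22,47/2] y:[21,23] z:[17,23] -> hit [22,23] leaf, test {P13@t=22}
    N20 x:[22,23] y:[20,21] z:[19,24] -> miss, prune
    N25 x:[18,41/2] y:[19,20] z:[15,20] -> hit [19,20] leaf, test {P9@t=19}
  N28 x:[33/2,34] y:[11,56/3] z:[31,50] -> miss, prune

order=[0, 5, 6, 15, 2, 3, 20, 25, 28]  |boxes|=9  |leaves|=2  hit=P9

== RESULT ==
9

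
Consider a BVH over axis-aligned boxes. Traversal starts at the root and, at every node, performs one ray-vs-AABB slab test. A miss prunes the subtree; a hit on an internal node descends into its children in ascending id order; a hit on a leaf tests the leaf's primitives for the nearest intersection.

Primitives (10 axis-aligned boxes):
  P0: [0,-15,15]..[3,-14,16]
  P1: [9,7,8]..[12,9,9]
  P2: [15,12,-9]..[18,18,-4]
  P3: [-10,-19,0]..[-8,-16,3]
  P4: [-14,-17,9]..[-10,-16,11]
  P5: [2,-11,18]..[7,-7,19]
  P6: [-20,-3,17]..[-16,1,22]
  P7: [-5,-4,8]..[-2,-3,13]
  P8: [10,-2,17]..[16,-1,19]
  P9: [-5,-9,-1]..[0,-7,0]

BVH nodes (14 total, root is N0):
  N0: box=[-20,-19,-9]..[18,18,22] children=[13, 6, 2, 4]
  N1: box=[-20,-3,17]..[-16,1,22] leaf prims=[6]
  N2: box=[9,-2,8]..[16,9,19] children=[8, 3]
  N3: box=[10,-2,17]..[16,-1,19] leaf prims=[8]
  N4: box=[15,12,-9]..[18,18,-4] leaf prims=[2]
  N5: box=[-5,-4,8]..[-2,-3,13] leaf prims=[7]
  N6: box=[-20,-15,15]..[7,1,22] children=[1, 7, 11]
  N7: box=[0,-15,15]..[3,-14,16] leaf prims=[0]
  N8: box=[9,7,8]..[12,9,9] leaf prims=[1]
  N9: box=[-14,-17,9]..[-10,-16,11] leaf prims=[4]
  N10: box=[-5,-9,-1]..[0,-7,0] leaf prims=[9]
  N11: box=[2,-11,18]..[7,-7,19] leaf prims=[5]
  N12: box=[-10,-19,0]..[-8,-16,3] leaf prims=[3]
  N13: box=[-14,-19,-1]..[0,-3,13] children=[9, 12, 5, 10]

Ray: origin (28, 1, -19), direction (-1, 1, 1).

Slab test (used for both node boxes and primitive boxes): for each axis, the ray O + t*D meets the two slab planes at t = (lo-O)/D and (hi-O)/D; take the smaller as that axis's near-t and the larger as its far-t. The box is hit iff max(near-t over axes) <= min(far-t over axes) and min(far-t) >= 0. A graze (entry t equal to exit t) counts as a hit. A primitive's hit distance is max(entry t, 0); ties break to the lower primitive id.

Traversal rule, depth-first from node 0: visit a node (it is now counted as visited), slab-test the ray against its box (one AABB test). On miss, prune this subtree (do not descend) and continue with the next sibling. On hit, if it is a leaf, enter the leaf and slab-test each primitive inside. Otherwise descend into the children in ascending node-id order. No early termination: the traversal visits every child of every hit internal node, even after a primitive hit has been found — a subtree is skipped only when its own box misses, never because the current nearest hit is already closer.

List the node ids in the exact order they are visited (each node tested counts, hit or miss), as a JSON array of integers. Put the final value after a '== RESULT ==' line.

Traverse from the root:
N0 x:[10,48] y:[-20,17] z:[10,41] -> hit [10,17], descend [2, 4, 6, 13]
  N2 x:[12,19] y:[-3,8] z:[27,38] -> miss, prune
  N4 x:[10,13] y:[11,17] z:[10,15] -> hit [11,13] leaf, test {P2@t=11}
  N6 x:[21,48] y:[-16,0] z:[34,41] -> miss, prune
  N13 x:[28,42] y:[-20,-4] z:[18,32] -> miss, prune

order=[0, 2, 4, 6, 13]  |boxes|=5  |leaves|=1  hit=P2

== RESULT ==
[0, 2, 4, 6, 13]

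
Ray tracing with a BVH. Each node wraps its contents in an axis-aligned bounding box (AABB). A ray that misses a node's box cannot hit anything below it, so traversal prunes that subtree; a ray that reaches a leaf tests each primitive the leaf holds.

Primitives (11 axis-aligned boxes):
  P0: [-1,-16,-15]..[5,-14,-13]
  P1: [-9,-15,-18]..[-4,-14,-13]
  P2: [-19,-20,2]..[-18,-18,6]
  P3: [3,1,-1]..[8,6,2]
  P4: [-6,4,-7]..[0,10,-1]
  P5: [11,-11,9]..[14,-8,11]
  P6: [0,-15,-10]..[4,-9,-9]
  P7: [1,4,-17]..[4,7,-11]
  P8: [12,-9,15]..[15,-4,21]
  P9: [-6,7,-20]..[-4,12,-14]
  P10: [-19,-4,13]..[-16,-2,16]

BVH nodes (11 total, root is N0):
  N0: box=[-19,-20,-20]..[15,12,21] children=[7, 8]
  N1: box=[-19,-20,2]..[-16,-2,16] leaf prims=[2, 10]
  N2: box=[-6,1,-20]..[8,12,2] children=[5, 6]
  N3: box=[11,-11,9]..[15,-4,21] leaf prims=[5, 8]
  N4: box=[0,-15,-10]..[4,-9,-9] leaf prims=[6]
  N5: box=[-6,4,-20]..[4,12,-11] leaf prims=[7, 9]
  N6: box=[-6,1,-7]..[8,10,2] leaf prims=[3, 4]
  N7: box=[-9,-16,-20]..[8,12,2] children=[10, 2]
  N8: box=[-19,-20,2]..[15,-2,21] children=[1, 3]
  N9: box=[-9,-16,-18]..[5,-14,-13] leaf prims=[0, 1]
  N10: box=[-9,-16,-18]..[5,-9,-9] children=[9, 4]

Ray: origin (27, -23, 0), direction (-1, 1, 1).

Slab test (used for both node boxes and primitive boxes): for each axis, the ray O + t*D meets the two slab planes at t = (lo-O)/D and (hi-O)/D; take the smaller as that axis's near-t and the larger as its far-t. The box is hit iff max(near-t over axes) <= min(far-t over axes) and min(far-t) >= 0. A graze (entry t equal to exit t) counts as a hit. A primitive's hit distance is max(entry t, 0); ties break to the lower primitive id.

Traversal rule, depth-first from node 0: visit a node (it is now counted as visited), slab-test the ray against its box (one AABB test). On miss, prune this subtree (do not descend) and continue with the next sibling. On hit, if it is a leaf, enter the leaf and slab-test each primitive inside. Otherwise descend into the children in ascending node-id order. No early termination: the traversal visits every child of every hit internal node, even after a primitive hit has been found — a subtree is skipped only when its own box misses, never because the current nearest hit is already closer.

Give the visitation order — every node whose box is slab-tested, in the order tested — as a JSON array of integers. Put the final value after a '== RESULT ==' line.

Walk:
N0 x:[12,46] y:[3,35] z:[-20,21] -> hit [12,21], descend [7, 8]
  N7 x:[19,36] y:[7,35] z:[-20,2] -> miss, prune
  N8 x:[12,46] y:[3,21] z:[2,21] -> hit [12,21], descend [1, 3]
    N1 x:[43,46] y:[3,21] z:[2,16] -> miss, prune
    N3 x:[12,16] y:[12,19] z:[9,21] -> hit [12,16] leaf, test {P5(miss), P8@t=15}

5 AABB tests over nodes [0, 7, 8, 1, 3]; 1 leaf entered; closest P8.

== RESULT ==
[0, 7, 8, 1, 3]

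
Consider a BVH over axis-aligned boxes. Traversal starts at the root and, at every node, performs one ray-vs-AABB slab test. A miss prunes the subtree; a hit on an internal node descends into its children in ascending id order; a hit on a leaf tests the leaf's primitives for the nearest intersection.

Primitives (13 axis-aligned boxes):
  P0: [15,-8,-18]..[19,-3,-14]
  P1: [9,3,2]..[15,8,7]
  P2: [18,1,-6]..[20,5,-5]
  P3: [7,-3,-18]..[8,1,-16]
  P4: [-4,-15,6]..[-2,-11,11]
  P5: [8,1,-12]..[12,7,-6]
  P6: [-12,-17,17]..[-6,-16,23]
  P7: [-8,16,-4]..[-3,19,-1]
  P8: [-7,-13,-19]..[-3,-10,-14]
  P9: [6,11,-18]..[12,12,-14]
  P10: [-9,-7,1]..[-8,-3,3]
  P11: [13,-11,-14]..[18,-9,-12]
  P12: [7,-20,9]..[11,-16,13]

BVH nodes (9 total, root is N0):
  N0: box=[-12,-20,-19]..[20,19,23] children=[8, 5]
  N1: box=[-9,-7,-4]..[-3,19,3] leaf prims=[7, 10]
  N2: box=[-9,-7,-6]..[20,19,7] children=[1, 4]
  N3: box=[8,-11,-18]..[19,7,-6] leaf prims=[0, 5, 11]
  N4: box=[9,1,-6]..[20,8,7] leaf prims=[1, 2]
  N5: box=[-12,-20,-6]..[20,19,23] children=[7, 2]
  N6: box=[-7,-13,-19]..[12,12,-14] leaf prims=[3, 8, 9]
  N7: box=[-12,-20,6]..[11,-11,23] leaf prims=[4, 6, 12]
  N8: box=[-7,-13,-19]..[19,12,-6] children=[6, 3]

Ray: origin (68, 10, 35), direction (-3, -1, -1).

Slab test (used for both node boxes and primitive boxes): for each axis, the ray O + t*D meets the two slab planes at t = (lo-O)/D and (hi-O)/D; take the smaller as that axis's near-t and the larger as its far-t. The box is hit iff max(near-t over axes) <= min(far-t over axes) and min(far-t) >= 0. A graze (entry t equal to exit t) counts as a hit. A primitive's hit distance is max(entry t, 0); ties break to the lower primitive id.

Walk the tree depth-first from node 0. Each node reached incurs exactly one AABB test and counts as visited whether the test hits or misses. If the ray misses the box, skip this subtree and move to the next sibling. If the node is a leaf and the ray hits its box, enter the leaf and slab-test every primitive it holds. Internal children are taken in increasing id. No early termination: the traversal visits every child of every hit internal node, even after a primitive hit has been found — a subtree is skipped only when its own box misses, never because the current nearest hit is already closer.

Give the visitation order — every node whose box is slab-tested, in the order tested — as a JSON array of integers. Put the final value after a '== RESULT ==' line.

Traverse from the root:
N0 x:[16,80/3] y:[-9,30] z:[12,54] -> hit [16,80/3], descend [5, 8]
  N5 x:[16,80/3] y:[-9,30] z:[12,41] -> hit [16,80/3], descend [2, 7]
    N2 x:[16,77/3] y:[-9,17] z:[28,41] -> miss, prune
    N7 x:[19,80/3] y:[21,30] z:[12,29] -> hit [21,80/3] leaf, test {P4@t=24, P6(miss), P12(miss)}
  N8 x:[49/3,25] y:[-2,23] z:[41,54] -> miss, prune

5 AABB tests over nodes [0, 5, 2, 7, 8]; 1 leaf entered; closest P4.

== RESULT ==
[0, 5, 2, 7, 8]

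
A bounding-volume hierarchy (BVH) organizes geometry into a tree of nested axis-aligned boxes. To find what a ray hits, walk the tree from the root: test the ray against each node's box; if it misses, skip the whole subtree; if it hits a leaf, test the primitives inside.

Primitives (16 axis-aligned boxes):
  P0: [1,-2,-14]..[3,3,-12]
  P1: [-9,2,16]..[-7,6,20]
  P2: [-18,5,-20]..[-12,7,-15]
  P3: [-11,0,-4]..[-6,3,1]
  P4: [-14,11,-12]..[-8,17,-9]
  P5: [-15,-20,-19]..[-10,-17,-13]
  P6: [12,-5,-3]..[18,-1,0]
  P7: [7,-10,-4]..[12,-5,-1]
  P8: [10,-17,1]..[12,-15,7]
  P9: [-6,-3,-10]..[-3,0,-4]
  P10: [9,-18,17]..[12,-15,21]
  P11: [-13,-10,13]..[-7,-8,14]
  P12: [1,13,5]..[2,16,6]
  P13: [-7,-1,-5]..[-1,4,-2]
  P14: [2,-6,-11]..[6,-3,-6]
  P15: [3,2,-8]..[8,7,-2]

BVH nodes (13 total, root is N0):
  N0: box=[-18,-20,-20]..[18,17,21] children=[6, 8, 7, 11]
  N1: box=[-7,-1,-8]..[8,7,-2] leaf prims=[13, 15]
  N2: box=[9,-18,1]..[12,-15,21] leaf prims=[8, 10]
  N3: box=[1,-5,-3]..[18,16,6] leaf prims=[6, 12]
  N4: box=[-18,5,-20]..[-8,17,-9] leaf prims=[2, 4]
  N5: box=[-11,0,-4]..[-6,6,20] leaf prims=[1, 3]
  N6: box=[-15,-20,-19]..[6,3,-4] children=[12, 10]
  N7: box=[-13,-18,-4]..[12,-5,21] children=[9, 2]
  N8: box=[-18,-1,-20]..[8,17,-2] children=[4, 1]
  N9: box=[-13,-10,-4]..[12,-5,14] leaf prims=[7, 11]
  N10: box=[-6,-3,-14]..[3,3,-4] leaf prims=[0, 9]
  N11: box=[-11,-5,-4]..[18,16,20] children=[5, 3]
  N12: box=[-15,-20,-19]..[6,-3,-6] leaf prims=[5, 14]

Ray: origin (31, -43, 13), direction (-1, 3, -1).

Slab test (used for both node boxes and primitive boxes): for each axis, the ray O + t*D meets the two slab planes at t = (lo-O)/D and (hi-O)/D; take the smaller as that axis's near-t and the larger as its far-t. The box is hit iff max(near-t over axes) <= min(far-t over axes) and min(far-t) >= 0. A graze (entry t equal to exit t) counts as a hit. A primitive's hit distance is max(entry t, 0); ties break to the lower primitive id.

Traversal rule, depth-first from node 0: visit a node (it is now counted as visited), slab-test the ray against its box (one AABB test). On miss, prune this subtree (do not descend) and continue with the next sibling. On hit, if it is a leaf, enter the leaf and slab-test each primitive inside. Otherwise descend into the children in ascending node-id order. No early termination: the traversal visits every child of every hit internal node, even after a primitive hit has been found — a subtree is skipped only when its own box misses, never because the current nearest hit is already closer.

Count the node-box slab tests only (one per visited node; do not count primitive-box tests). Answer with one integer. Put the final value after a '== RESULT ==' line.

Walk:
N0 x:[13,49] y:[23/3,20] z:[-8,33] -> hit [13,20], descend [6, 7, 8, 11]
  N6 x:[25,46] y:[23/3,46/3] z:[17,32] -> miss, prune
  N7 x:[19,44] y:[25/3,38/3] z:[-8,17] -> miss, prune
  N8 x:[23,49] y:[14,20] z:[15,33] -> miss, prune
  N11 x:[13,42] y:[38/3,59/3] z:[-7,17] -> hit [13,17], descend [3, 5]
    N3 x:[13,30] y:[38/3,59/3] z:[7,16] -> hit [13,16] leaf, test {P6@t=13, P12(miss)}
    N5 x:[37,42] y:[43/3,49/3] z:[-7,17] -> miss, prune

7 AABB tests over nodes [0, 6, 7, 8, 11, 3, 5]; 1 leaf entered; closest P6.

== RESULT ==
7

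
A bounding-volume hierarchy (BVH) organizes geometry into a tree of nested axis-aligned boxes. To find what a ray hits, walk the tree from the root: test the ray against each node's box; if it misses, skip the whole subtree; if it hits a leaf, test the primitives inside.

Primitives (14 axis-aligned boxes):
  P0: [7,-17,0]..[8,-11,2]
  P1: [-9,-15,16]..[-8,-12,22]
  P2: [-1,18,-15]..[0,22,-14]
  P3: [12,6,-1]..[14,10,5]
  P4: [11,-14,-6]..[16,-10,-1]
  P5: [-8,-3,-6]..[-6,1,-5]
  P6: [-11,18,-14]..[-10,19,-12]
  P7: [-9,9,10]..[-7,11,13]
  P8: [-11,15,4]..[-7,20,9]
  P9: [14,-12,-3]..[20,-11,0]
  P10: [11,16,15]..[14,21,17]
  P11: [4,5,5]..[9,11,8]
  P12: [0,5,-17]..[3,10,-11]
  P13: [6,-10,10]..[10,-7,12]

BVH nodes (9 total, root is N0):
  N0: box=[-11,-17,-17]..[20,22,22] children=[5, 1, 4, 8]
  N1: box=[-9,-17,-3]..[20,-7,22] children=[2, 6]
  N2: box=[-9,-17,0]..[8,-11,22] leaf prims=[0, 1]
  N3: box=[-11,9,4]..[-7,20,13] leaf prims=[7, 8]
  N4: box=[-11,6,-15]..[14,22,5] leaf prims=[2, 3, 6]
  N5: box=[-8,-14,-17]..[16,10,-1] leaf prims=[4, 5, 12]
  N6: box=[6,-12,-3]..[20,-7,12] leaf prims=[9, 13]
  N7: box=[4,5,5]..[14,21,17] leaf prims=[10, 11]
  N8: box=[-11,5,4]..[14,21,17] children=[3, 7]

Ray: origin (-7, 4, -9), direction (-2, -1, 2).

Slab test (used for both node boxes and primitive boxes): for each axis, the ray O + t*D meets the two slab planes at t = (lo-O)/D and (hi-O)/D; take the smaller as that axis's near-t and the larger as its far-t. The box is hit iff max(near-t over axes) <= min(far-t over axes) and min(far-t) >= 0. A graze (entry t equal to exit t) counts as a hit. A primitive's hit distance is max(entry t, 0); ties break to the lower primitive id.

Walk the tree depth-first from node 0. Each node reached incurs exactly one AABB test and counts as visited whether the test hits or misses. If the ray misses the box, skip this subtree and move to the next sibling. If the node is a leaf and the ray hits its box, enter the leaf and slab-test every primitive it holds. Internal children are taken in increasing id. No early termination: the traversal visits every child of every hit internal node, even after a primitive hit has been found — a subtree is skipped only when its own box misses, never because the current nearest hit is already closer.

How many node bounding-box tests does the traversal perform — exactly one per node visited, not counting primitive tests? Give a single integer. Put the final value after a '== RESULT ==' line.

Traverse from the root:
N0 x:[-27/2,2] y:[-18,21] z:[-4,31/2] -> hit [-4,2], descend [1, 4, 5, 8]
  N1 x:[-27/2,1] y:[11,21] z:[3,31/2] -> miss, prune
  N4 x:[-21/2,2] y:[-18,-2] z:[-3,7] -> miss, prune
  N5 x:[-23/2,1/2] y:[-6,18] z:[-4,4] -> hit [-4,1/2] leaf, test {P4(miss), P5(miss), P12(miss)}
  N8 x:[-21/2,2] y:[-17,-1] z:[13/2,13] -> miss, prune

5 AABB tests over nodes [0, 1, 4, 5, 8]; 1 leaf entered; closest miss.

== RESULT ==
5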